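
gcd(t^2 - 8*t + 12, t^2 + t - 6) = t - 2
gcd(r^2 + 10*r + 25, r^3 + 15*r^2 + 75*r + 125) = r^2 + 10*r + 25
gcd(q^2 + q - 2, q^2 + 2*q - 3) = q - 1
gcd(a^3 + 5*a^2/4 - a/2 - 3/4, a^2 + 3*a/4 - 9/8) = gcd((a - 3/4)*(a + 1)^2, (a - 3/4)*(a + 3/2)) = a - 3/4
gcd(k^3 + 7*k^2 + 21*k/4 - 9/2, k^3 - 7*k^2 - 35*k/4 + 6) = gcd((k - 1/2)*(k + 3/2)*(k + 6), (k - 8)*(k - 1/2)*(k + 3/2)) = k^2 + k - 3/4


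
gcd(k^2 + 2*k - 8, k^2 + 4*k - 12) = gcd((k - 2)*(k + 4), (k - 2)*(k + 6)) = k - 2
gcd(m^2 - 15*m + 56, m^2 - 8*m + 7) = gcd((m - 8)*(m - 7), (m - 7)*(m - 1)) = m - 7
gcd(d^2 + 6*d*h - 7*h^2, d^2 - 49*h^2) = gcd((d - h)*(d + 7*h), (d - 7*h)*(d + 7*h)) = d + 7*h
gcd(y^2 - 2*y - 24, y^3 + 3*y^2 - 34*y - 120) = y^2 - 2*y - 24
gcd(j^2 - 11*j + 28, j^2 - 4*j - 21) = j - 7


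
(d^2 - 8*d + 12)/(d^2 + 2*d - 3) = (d^2 - 8*d + 12)/(d^2 + 2*d - 3)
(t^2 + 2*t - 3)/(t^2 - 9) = (t - 1)/(t - 3)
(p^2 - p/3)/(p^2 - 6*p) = (p - 1/3)/(p - 6)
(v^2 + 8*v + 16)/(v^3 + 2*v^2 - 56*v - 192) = (v + 4)/(v^2 - 2*v - 48)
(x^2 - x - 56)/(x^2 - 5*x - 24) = (x + 7)/(x + 3)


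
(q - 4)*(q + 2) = q^2 - 2*q - 8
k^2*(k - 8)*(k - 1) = k^4 - 9*k^3 + 8*k^2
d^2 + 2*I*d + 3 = (d - I)*(d + 3*I)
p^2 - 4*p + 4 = (p - 2)^2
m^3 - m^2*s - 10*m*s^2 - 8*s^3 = (m - 4*s)*(m + s)*(m + 2*s)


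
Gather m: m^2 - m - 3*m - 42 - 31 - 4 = m^2 - 4*m - 77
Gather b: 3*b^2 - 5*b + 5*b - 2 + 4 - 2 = 3*b^2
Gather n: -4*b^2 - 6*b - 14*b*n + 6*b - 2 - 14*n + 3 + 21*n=-4*b^2 + n*(7 - 14*b) + 1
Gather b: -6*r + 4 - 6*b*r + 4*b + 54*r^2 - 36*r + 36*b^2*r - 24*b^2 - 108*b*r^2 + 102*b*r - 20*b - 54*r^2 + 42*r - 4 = b^2*(36*r - 24) + b*(-108*r^2 + 96*r - 16)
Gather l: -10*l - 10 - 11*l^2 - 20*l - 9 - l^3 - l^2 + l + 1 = -l^3 - 12*l^2 - 29*l - 18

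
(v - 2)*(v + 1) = v^2 - v - 2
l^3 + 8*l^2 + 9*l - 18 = (l - 1)*(l + 3)*(l + 6)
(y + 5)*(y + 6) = y^2 + 11*y + 30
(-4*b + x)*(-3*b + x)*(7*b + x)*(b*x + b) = 84*b^4*x + 84*b^4 - 37*b^3*x^2 - 37*b^3*x + b*x^4 + b*x^3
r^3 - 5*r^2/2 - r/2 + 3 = (r - 2)*(r - 3/2)*(r + 1)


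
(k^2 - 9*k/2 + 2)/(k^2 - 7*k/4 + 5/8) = 4*(k - 4)/(4*k - 5)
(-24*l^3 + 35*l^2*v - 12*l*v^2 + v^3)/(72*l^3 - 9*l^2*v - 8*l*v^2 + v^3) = (-l + v)/(3*l + v)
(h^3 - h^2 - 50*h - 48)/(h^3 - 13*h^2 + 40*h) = (h^2 + 7*h + 6)/(h*(h - 5))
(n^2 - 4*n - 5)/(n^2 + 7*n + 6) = (n - 5)/(n + 6)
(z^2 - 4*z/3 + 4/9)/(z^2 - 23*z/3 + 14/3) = (z - 2/3)/(z - 7)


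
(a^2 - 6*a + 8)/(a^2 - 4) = (a - 4)/(a + 2)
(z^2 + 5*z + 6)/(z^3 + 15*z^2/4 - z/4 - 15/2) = 4/(4*z - 5)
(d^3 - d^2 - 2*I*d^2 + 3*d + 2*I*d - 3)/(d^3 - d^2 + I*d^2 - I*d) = (d - 3*I)/d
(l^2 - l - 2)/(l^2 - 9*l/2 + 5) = 2*(l + 1)/(2*l - 5)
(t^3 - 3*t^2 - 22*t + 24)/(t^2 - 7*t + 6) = t + 4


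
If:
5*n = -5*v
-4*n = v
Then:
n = 0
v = 0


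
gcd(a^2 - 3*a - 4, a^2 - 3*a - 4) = a^2 - 3*a - 4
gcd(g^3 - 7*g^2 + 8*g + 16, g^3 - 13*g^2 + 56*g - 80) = g^2 - 8*g + 16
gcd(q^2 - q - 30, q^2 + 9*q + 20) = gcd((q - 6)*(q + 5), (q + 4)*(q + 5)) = q + 5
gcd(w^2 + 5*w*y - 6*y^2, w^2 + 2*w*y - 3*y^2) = -w + y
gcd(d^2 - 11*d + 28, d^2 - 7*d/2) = 1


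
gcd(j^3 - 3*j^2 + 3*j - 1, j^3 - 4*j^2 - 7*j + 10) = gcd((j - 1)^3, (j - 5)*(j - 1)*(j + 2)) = j - 1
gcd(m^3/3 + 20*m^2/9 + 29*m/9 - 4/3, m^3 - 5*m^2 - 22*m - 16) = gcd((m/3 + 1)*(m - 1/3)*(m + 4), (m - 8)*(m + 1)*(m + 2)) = 1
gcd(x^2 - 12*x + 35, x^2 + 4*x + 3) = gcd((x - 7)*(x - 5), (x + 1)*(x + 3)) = 1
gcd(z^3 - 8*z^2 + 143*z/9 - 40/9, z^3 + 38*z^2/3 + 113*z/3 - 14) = z - 1/3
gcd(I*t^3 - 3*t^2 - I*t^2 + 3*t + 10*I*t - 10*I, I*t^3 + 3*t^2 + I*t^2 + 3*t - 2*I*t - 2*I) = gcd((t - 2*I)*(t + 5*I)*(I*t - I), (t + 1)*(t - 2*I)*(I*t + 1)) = t - 2*I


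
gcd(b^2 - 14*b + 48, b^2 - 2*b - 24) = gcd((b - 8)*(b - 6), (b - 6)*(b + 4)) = b - 6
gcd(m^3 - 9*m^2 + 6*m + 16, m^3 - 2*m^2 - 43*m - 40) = m^2 - 7*m - 8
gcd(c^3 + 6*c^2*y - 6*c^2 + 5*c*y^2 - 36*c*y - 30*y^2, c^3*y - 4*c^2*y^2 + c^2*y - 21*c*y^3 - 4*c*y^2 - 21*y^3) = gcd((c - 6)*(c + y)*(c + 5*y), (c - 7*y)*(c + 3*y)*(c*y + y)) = 1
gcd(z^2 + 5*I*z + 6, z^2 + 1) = z - I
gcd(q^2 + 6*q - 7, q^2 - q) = q - 1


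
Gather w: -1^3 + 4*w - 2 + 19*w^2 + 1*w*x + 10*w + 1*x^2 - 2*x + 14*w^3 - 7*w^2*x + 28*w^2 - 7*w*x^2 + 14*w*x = 14*w^3 + w^2*(47 - 7*x) + w*(-7*x^2 + 15*x + 14) + x^2 - 2*x - 3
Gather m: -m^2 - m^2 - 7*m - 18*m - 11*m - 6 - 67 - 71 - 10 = -2*m^2 - 36*m - 154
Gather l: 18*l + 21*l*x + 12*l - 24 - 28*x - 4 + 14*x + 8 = l*(21*x + 30) - 14*x - 20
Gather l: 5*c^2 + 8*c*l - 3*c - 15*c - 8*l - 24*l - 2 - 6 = 5*c^2 - 18*c + l*(8*c - 32) - 8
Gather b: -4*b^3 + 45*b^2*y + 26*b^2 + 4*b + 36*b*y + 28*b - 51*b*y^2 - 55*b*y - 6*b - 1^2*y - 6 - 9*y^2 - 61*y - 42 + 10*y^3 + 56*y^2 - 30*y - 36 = -4*b^3 + b^2*(45*y + 26) + b*(-51*y^2 - 19*y + 26) + 10*y^3 + 47*y^2 - 92*y - 84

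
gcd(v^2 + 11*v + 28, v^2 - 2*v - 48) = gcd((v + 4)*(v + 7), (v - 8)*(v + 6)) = 1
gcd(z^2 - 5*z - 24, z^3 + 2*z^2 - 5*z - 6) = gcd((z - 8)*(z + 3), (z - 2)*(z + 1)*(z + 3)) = z + 3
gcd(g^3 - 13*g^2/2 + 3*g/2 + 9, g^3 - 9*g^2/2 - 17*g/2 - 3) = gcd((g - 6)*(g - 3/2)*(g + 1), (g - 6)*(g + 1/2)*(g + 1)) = g^2 - 5*g - 6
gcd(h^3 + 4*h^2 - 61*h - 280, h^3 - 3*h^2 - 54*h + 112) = h^2 - h - 56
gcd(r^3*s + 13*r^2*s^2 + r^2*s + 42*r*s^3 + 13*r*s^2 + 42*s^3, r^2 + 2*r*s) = 1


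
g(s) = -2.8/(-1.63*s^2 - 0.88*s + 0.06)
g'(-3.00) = 0.17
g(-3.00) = 0.23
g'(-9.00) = 0.01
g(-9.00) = 0.02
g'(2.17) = -0.25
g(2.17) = 0.29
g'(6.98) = -0.01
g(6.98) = 0.03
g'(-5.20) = 0.03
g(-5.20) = 0.07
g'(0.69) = -5.00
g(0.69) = 2.12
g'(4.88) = -0.03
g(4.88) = 0.07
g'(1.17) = -1.28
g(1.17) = 0.87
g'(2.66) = -0.14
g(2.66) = 0.20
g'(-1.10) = 8.50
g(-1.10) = 2.97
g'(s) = -2.8*(3.26*s + 0.88)/(-1.63*s^2 - 0.88*s + 0.06)^2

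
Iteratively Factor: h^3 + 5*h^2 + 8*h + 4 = (h + 2)*(h^2 + 3*h + 2) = (h + 2)^2*(h + 1)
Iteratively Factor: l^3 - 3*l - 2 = (l - 2)*(l^2 + 2*l + 1) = (l - 2)*(l + 1)*(l + 1)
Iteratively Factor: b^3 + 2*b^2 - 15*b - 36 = (b + 3)*(b^2 - b - 12) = (b + 3)^2*(b - 4)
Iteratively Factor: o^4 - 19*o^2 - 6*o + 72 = (o - 2)*(o^3 + 2*o^2 - 15*o - 36) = (o - 2)*(o + 3)*(o^2 - o - 12) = (o - 4)*(o - 2)*(o + 3)*(o + 3)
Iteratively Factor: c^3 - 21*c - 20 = (c + 4)*(c^2 - 4*c - 5) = (c - 5)*(c + 4)*(c + 1)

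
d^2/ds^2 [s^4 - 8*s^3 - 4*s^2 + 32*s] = 12*s^2 - 48*s - 8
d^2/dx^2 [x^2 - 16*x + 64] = 2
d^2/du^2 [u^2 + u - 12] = 2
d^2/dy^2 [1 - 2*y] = 0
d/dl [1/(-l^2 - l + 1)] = (2*l + 1)/(l^2 + l - 1)^2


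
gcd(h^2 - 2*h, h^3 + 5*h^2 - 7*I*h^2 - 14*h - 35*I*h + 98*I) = h - 2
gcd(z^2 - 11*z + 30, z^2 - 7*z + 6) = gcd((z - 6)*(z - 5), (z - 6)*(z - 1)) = z - 6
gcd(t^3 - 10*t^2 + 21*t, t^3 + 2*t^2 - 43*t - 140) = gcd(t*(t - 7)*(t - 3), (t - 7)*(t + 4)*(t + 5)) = t - 7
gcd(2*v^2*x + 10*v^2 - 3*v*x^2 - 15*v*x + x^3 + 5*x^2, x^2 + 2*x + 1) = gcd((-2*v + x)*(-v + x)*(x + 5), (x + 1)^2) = 1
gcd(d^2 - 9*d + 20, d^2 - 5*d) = d - 5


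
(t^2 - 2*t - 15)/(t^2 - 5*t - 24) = (t - 5)/(t - 8)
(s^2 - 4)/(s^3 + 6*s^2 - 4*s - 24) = 1/(s + 6)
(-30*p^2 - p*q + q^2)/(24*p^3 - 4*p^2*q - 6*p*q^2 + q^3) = (-5*p - q)/(4*p^2 - q^2)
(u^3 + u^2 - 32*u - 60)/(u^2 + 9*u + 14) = (u^2 - u - 30)/(u + 7)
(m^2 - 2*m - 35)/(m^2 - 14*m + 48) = (m^2 - 2*m - 35)/(m^2 - 14*m + 48)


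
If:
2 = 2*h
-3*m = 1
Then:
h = 1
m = -1/3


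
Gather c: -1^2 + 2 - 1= 0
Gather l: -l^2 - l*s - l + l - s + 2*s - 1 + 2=-l^2 - l*s + s + 1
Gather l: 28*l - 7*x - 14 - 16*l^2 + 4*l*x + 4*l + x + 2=-16*l^2 + l*(4*x + 32) - 6*x - 12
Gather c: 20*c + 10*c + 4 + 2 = 30*c + 6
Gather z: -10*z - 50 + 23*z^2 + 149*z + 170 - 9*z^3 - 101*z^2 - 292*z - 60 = -9*z^3 - 78*z^2 - 153*z + 60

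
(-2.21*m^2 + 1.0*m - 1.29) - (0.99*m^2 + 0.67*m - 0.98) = -3.2*m^2 + 0.33*m - 0.31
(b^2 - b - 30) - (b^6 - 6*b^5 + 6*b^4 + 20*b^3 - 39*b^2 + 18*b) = -b^6 + 6*b^5 - 6*b^4 - 20*b^3 + 40*b^2 - 19*b - 30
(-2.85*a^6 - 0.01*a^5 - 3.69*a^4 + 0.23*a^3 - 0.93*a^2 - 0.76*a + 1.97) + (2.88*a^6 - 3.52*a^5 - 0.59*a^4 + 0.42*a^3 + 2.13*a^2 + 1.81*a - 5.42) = 0.0299999999999998*a^6 - 3.53*a^5 - 4.28*a^4 + 0.65*a^3 + 1.2*a^2 + 1.05*a - 3.45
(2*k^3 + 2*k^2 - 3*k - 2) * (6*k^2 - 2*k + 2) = 12*k^5 + 8*k^4 - 18*k^3 - 2*k^2 - 2*k - 4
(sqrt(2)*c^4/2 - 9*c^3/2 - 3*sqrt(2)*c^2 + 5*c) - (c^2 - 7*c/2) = sqrt(2)*c^4/2 - 9*c^3/2 - 3*sqrt(2)*c^2 - c^2 + 17*c/2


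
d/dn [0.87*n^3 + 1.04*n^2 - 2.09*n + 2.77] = 2.61*n^2 + 2.08*n - 2.09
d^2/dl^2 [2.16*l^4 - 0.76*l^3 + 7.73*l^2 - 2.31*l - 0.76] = 25.92*l^2 - 4.56*l + 15.46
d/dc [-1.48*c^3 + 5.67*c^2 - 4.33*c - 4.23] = -4.44*c^2 + 11.34*c - 4.33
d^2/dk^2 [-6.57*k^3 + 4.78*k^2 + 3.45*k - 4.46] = 9.56 - 39.42*k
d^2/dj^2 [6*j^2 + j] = 12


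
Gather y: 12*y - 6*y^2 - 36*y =-6*y^2 - 24*y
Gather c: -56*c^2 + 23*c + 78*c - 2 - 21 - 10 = -56*c^2 + 101*c - 33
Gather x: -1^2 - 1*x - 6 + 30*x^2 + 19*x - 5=30*x^2 + 18*x - 12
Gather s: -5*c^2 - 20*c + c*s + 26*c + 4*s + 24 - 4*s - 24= -5*c^2 + c*s + 6*c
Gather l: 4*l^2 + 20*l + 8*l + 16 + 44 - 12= 4*l^2 + 28*l + 48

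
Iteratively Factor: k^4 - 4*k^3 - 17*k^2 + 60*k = (k)*(k^3 - 4*k^2 - 17*k + 60) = k*(k - 3)*(k^2 - k - 20) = k*(k - 3)*(k + 4)*(k - 5)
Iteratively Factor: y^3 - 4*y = (y - 2)*(y^2 + 2*y) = y*(y - 2)*(y + 2)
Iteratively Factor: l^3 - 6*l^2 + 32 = (l - 4)*(l^2 - 2*l - 8) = (l - 4)^2*(l + 2)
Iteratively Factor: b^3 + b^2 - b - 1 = (b + 1)*(b^2 - 1) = (b + 1)^2*(b - 1)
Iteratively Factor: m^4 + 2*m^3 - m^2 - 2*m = (m)*(m^3 + 2*m^2 - m - 2) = m*(m - 1)*(m^2 + 3*m + 2) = m*(m - 1)*(m + 2)*(m + 1)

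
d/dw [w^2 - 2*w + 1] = 2*w - 2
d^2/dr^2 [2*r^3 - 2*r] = 12*r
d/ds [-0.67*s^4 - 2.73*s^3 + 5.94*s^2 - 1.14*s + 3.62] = -2.68*s^3 - 8.19*s^2 + 11.88*s - 1.14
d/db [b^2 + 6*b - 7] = 2*b + 6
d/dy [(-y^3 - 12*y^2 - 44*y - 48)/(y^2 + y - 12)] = (-y^2 + 6*y + 36)/(y^2 - 6*y + 9)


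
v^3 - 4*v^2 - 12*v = v*(v - 6)*(v + 2)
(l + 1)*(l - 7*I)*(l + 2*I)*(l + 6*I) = l^4 + l^3 + I*l^3 + 44*l^2 + I*l^2 + 44*l + 84*I*l + 84*I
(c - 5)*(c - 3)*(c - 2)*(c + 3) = c^4 - 7*c^3 + c^2 + 63*c - 90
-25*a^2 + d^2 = (-5*a + d)*(5*a + d)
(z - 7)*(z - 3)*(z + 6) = z^3 - 4*z^2 - 39*z + 126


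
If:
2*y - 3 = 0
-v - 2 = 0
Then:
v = -2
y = 3/2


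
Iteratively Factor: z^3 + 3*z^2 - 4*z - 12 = (z - 2)*(z^2 + 5*z + 6) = (z - 2)*(z + 3)*(z + 2)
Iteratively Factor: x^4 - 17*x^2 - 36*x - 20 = (x + 1)*(x^3 - x^2 - 16*x - 20) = (x + 1)*(x + 2)*(x^2 - 3*x - 10) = (x + 1)*(x + 2)^2*(x - 5)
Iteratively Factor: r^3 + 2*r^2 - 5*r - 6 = (r - 2)*(r^2 + 4*r + 3) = (r - 2)*(r + 3)*(r + 1)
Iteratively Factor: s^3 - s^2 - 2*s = (s + 1)*(s^2 - 2*s) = s*(s + 1)*(s - 2)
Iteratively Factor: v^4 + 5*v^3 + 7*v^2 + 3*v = (v + 3)*(v^3 + 2*v^2 + v) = (v + 1)*(v + 3)*(v^2 + v) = (v + 1)^2*(v + 3)*(v)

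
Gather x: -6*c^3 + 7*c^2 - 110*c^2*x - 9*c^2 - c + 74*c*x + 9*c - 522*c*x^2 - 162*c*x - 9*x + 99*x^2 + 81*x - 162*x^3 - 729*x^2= -6*c^3 - 2*c^2 + 8*c - 162*x^3 + x^2*(-522*c - 630) + x*(-110*c^2 - 88*c + 72)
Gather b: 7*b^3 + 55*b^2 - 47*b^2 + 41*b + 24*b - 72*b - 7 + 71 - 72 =7*b^3 + 8*b^2 - 7*b - 8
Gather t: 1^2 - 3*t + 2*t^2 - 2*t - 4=2*t^2 - 5*t - 3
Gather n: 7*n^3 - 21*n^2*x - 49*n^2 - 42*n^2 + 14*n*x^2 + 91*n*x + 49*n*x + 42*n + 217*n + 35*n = 7*n^3 + n^2*(-21*x - 91) + n*(14*x^2 + 140*x + 294)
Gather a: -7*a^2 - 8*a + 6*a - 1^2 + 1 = -7*a^2 - 2*a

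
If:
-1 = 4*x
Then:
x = -1/4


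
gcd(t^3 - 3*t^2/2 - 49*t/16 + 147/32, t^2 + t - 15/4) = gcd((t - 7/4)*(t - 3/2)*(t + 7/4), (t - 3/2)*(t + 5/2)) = t - 3/2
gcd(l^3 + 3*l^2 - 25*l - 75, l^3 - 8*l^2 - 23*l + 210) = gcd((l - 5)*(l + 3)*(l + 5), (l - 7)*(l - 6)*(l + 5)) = l + 5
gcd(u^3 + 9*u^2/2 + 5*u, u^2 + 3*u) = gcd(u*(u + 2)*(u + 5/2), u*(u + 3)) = u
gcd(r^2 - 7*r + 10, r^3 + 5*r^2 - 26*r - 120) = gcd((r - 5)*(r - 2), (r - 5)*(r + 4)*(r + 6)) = r - 5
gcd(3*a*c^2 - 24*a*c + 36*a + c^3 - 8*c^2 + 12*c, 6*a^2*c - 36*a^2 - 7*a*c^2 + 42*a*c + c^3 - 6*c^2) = c - 6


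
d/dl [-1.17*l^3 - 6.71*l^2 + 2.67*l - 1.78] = -3.51*l^2 - 13.42*l + 2.67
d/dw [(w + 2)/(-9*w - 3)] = 5/(3*(9*w^2 + 6*w + 1))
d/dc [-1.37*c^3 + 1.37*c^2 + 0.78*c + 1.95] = -4.11*c^2 + 2.74*c + 0.78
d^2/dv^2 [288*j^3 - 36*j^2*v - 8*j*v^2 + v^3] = -16*j + 6*v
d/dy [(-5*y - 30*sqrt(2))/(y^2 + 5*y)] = 5*(-y*(y + 5) + (y + 6*sqrt(2))*(2*y + 5))/(y^2*(y + 5)^2)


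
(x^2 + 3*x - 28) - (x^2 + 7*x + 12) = -4*x - 40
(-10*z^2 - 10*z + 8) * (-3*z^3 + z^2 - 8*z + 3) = 30*z^5 + 20*z^4 + 46*z^3 + 58*z^2 - 94*z + 24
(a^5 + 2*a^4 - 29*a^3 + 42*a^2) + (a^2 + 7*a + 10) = a^5 + 2*a^4 - 29*a^3 + 43*a^2 + 7*a + 10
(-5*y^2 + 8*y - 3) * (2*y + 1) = -10*y^3 + 11*y^2 + 2*y - 3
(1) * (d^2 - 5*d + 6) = d^2 - 5*d + 6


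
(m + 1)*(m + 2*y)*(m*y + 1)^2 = m^4*y^2 + 2*m^3*y^3 + m^3*y^2 + 2*m^3*y + 2*m^2*y^3 + 4*m^2*y^2 + 2*m^2*y + m^2 + 4*m*y^2 + 2*m*y + m + 2*y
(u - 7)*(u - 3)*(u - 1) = u^3 - 11*u^2 + 31*u - 21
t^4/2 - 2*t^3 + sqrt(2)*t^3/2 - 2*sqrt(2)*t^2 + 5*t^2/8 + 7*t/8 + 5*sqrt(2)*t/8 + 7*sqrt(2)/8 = (t/2 + sqrt(2)/2)*(t - 7/2)*(t - 1)*(t + 1/2)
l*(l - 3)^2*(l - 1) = l^4 - 7*l^3 + 15*l^2 - 9*l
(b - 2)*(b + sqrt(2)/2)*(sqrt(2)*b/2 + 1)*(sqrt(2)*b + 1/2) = b^4 - 2*b^3 + 7*sqrt(2)*b^3/4 - 7*sqrt(2)*b^2/2 + 7*b^2/4 - 7*b/2 + sqrt(2)*b/4 - sqrt(2)/2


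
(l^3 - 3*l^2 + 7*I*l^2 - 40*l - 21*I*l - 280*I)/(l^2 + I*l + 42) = (l^2 - 3*l - 40)/(l - 6*I)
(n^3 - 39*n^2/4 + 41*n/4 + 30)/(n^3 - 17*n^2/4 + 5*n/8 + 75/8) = 2*(n - 8)/(2*n - 5)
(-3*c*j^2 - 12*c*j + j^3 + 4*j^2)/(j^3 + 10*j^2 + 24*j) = (-3*c + j)/(j + 6)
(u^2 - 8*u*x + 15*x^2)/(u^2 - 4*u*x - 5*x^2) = (u - 3*x)/(u + x)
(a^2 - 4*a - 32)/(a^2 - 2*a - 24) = (a - 8)/(a - 6)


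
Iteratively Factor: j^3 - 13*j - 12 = (j + 1)*(j^2 - j - 12) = (j + 1)*(j + 3)*(j - 4)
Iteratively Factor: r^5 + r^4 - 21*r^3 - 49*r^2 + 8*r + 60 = (r + 2)*(r^4 - r^3 - 19*r^2 - 11*r + 30) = (r + 2)*(r + 3)*(r^3 - 4*r^2 - 7*r + 10) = (r - 5)*(r + 2)*(r + 3)*(r^2 + r - 2) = (r - 5)*(r + 2)^2*(r + 3)*(r - 1)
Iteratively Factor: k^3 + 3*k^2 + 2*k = (k + 1)*(k^2 + 2*k) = k*(k + 1)*(k + 2)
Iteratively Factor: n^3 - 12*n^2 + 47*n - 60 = (n - 5)*(n^2 - 7*n + 12) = (n - 5)*(n - 3)*(n - 4)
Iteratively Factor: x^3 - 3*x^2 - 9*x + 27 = (x - 3)*(x^2 - 9) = (x - 3)^2*(x + 3)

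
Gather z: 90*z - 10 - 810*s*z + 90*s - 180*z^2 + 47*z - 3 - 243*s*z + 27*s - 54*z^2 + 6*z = 117*s - 234*z^2 + z*(143 - 1053*s) - 13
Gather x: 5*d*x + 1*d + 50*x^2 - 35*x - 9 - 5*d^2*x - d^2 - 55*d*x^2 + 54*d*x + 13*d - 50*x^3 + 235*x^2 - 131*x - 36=-d^2 + 14*d - 50*x^3 + x^2*(285 - 55*d) + x*(-5*d^2 + 59*d - 166) - 45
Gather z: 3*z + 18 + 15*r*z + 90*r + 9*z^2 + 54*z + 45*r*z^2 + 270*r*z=90*r + z^2*(45*r + 9) + z*(285*r + 57) + 18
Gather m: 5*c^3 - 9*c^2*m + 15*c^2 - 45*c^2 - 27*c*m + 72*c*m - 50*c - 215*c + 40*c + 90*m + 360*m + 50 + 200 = 5*c^3 - 30*c^2 - 225*c + m*(-9*c^2 + 45*c + 450) + 250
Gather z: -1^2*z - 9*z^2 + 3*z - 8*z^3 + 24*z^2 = -8*z^3 + 15*z^2 + 2*z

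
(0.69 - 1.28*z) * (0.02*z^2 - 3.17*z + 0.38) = -0.0256*z^3 + 4.0714*z^2 - 2.6737*z + 0.2622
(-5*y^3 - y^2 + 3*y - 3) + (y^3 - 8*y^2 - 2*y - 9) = -4*y^3 - 9*y^2 + y - 12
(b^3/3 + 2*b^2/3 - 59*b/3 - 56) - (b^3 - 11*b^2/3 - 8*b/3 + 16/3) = -2*b^3/3 + 13*b^2/3 - 17*b - 184/3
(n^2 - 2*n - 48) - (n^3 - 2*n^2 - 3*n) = -n^3 + 3*n^2 + n - 48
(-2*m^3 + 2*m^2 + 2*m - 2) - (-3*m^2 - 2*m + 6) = -2*m^3 + 5*m^2 + 4*m - 8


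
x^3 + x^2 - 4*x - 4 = (x - 2)*(x + 1)*(x + 2)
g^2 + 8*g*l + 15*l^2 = (g + 3*l)*(g + 5*l)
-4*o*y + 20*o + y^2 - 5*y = (-4*o + y)*(y - 5)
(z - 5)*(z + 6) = z^2 + z - 30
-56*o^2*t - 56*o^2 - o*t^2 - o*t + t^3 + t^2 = (-8*o + t)*(7*o + t)*(t + 1)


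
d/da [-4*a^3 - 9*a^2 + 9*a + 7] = -12*a^2 - 18*a + 9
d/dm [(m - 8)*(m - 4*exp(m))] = m - (m - 8)*(4*exp(m) - 1) - 4*exp(m)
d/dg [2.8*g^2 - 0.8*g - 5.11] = 5.6*g - 0.8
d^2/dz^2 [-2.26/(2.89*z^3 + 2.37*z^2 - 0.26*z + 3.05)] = ((39.1884*z + 10.7124)*(2.89*z^3 + 2.37*z^2 - 0.26*z + 3.05) - 2.26*(8.67*z^2 + 4.74*z - 0.26)*(17.34*z^2 + 9.48*z - 0.52))/(2.89*z^3 + 2.37*z^2 - 0.26*z + 3.05)^3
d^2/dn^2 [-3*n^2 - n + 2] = -6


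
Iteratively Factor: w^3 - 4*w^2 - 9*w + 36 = (w - 4)*(w^2 - 9) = (w - 4)*(w + 3)*(w - 3)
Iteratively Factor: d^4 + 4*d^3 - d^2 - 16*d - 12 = (d + 3)*(d^3 + d^2 - 4*d - 4) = (d + 1)*(d + 3)*(d^2 - 4) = (d - 2)*(d + 1)*(d + 3)*(d + 2)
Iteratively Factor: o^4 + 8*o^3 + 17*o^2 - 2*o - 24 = (o + 4)*(o^3 + 4*o^2 + o - 6) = (o - 1)*(o + 4)*(o^2 + 5*o + 6) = (o - 1)*(o + 2)*(o + 4)*(o + 3)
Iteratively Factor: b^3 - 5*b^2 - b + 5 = (b - 5)*(b^2 - 1) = (b - 5)*(b - 1)*(b + 1)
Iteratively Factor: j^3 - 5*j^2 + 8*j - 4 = (j - 2)*(j^2 - 3*j + 2) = (j - 2)*(j - 1)*(j - 2)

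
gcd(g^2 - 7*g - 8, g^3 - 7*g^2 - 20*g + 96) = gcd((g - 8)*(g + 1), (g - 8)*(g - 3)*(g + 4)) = g - 8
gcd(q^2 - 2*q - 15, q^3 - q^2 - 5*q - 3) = 1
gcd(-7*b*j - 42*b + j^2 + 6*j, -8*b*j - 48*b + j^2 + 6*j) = j + 6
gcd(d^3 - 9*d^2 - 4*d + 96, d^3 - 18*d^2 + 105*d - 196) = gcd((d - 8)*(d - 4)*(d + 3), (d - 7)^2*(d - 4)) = d - 4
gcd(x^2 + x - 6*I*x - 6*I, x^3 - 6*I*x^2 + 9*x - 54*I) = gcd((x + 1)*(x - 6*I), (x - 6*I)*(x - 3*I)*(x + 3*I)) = x - 6*I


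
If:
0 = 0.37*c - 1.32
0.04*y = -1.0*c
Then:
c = 3.57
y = -89.19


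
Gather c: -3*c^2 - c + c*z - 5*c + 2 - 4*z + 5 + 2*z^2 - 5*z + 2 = -3*c^2 + c*(z - 6) + 2*z^2 - 9*z + 9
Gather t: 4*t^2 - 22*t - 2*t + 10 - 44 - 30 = 4*t^2 - 24*t - 64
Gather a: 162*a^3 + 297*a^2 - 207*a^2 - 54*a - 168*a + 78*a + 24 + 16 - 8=162*a^3 + 90*a^2 - 144*a + 32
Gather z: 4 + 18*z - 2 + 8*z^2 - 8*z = 8*z^2 + 10*z + 2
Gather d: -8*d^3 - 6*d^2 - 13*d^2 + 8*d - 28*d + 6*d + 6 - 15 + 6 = -8*d^3 - 19*d^2 - 14*d - 3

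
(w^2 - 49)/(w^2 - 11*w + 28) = (w + 7)/(w - 4)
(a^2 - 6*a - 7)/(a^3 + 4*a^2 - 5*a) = (a^2 - 6*a - 7)/(a*(a^2 + 4*a - 5))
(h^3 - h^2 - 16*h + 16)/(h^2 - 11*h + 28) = (h^2 + 3*h - 4)/(h - 7)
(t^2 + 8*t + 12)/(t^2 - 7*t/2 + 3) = 2*(t^2 + 8*t + 12)/(2*t^2 - 7*t + 6)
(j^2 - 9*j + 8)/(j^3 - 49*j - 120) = (j - 1)/(j^2 + 8*j + 15)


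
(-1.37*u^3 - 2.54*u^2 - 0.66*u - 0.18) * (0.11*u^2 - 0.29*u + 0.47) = -0.1507*u^5 + 0.1179*u^4 + 0.0200999999999999*u^3 - 1.0222*u^2 - 0.258*u - 0.0846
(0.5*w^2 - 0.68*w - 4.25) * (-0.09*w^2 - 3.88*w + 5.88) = -0.045*w^4 - 1.8788*w^3 + 5.9609*w^2 + 12.4916*w - 24.99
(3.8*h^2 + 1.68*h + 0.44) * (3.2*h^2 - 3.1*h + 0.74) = 12.16*h^4 - 6.404*h^3 - 0.988*h^2 - 0.1208*h + 0.3256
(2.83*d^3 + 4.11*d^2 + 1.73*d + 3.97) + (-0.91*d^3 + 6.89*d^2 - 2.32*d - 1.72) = 1.92*d^3 + 11.0*d^2 - 0.59*d + 2.25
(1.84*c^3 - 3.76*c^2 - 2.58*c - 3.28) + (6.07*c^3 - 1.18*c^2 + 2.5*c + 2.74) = 7.91*c^3 - 4.94*c^2 - 0.0800000000000001*c - 0.54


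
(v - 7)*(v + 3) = v^2 - 4*v - 21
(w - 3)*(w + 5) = w^2 + 2*w - 15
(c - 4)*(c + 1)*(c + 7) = c^3 + 4*c^2 - 25*c - 28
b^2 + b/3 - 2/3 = (b - 2/3)*(b + 1)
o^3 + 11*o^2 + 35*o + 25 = (o + 1)*(o + 5)^2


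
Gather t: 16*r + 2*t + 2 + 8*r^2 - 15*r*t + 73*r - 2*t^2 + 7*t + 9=8*r^2 + 89*r - 2*t^2 + t*(9 - 15*r) + 11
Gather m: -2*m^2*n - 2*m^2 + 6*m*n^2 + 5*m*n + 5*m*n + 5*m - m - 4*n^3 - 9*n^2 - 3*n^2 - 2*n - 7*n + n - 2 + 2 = m^2*(-2*n - 2) + m*(6*n^2 + 10*n + 4) - 4*n^3 - 12*n^2 - 8*n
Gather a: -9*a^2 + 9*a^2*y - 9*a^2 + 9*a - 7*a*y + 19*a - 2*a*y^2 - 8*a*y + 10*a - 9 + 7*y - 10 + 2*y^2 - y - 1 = a^2*(9*y - 18) + a*(-2*y^2 - 15*y + 38) + 2*y^2 + 6*y - 20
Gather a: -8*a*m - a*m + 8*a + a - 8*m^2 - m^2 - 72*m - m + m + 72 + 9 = a*(9 - 9*m) - 9*m^2 - 72*m + 81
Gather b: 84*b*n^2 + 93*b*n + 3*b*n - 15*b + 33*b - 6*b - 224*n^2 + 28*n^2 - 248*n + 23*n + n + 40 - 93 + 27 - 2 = b*(84*n^2 + 96*n + 12) - 196*n^2 - 224*n - 28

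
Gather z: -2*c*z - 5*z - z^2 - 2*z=-z^2 + z*(-2*c - 7)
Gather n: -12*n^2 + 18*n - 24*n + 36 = -12*n^2 - 6*n + 36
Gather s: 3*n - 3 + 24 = 3*n + 21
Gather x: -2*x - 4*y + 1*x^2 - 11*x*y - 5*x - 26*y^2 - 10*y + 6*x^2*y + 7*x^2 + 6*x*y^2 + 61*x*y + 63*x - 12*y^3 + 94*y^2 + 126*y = x^2*(6*y + 8) + x*(6*y^2 + 50*y + 56) - 12*y^3 + 68*y^2 + 112*y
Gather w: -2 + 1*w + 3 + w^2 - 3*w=w^2 - 2*w + 1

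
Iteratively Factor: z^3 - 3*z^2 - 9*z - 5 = (z + 1)*(z^2 - 4*z - 5) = (z - 5)*(z + 1)*(z + 1)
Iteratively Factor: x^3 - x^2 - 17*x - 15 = (x - 5)*(x^2 + 4*x + 3) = (x - 5)*(x + 1)*(x + 3)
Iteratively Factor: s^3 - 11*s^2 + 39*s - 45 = (s - 5)*(s^2 - 6*s + 9) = (s - 5)*(s - 3)*(s - 3)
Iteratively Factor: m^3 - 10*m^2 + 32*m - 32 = (m - 4)*(m^2 - 6*m + 8) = (m - 4)*(m - 2)*(m - 4)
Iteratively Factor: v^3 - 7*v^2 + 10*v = (v)*(v^2 - 7*v + 10) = v*(v - 2)*(v - 5)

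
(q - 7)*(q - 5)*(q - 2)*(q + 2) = q^4 - 12*q^3 + 31*q^2 + 48*q - 140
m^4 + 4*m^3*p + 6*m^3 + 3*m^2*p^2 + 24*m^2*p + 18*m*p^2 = m*(m + 6)*(m + p)*(m + 3*p)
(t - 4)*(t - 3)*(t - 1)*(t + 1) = t^4 - 7*t^3 + 11*t^2 + 7*t - 12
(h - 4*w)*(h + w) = h^2 - 3*h*w - 4*w^2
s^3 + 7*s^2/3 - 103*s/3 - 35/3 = (s - 5)*(s + 1/3)*(s + 7)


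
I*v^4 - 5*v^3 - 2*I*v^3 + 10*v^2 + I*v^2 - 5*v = v*(v - 1)*(v + 5*I)*(I*v - I)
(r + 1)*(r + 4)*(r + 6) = r^3 + 11*r^2 + 34*r + 24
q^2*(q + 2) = q^3 + 2*q^2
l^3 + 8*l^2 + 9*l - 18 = (l - 1)*(l + 3)*(l + 6)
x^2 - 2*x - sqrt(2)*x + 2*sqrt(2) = (x - 2)*(x - sqrt(2))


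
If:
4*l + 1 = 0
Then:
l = -1/4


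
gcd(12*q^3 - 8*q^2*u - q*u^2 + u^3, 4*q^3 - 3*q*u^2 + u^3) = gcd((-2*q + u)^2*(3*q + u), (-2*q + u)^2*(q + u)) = 4*q^2 - 4*q*u + u^2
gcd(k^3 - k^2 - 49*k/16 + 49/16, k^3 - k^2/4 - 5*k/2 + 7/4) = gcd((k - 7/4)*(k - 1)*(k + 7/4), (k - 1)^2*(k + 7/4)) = k^2 + 3*k/4 - 7/4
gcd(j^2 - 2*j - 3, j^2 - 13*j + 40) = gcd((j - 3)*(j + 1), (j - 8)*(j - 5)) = 1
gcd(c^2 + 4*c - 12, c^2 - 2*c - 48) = c + 6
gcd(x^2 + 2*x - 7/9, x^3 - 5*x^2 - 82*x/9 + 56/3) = x + 7/3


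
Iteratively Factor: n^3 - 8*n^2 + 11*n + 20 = (n - 4)*(n^2 - 4*n - 5) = (n - 4)*(n + 1)*(n - 5)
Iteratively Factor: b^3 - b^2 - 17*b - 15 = (b + 1)*(b^2 - 2*b - 15) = (b + 1)*(b + 3)*(b - 5)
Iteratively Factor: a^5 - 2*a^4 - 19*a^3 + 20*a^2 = (a)*(a^4 - 2*a^3 - 19*a^2 + 20*a) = a*(a - 1)*(a^3 - a^2 - 20*a) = a^2*(a - 1)*(a^2 - a - 20) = a^2*(a - 1)*(a + 4)*(a - 5)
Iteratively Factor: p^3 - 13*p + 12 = (p - 1)*(p^2 + p - 12) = (p - 1)*(p + 4)*(p - 3)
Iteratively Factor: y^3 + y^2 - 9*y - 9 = (y + 3)*(y^2 - 2*y - 3) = (y + 1)*(y + 3)*(y - 3)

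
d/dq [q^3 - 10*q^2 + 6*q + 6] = 3*q^2 - 20*q + 6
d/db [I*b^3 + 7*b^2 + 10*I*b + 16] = 3*I*b^2 + 14*b + 10*I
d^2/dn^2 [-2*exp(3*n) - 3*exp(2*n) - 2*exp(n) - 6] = (-18*exp(2*n) - 12*exp(n) - 2)*exp(n)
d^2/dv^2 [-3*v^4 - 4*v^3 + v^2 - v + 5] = -36*v^2 - 24*v + 2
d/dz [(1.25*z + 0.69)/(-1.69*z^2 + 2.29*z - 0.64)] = (2.1125*z^2 + 2.3322*z - 2.3801)/(2.8561*z^4 - 7.7402*z^3 + 7.4073*z^2 - 2.9312*z + 0.4096)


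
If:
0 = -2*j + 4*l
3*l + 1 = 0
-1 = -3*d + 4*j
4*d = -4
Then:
No Solution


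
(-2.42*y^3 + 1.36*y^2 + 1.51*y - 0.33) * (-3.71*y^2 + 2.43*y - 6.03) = 8.9782*y^5 - 10.9262*y^4 + 12.2953*y^3 - 3.3072*y^2 - 9.9072*y + 1.9899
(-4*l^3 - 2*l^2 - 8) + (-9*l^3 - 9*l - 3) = -13*l^3 - 2*l^2 - 9*l - 11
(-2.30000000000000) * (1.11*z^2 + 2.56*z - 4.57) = -2.553*z^2 - 5.888*z + 10.511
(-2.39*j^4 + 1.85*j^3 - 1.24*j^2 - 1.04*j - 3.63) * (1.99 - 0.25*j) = 0.5975*j^5 - 5.2186*j^4 + 3.9915*j^3 - 2.2076*j^2 - 1.1621*j - 7.2237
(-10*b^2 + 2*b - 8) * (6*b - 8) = -60*b^3 + 92*b^2 - 64*b + 64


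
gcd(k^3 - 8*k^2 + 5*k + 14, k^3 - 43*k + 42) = 1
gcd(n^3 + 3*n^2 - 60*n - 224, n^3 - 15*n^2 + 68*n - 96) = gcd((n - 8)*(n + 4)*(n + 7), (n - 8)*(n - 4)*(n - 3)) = n - 8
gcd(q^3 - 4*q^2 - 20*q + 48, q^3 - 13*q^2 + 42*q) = q - 6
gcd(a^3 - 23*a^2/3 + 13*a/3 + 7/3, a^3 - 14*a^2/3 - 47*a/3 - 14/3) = a^2 - 20*a/3 - 7/3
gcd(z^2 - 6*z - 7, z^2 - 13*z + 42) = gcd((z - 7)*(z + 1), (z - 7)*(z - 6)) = z - 7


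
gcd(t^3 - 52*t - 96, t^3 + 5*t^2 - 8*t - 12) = t + 6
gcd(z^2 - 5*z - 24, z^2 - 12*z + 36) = 1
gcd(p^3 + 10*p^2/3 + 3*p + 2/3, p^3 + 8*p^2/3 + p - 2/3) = p^2 + 3*p + 2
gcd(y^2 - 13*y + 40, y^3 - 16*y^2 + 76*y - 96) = y - 8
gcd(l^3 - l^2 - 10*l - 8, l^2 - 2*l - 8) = l^2 - 2*l - 8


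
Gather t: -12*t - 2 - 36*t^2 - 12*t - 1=-36*t^2 - 24*t - 3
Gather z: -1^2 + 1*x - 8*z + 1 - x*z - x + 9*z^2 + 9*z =9*z^2 + z*(1 - x)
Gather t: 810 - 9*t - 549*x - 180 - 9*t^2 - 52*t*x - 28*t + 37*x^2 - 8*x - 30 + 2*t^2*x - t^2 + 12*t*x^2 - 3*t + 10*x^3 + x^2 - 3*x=t^2*(2*x - 10) + t*(12*x^2 - 52*x - 40) + 10*x^3 + 38*x^2 - 560*x + 600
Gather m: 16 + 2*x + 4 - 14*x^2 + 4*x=-14*x^2 + 6*x + 20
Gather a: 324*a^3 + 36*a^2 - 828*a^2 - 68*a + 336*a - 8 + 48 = 324*a^3 - 792*a^2 + 268*a + 40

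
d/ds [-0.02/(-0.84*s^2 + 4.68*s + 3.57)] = (0.0936 - 0.0336*s)/(-0.84*s^2 + 4.68*s + 3.57)^2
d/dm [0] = 0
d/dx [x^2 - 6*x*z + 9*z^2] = 2*x - 6*z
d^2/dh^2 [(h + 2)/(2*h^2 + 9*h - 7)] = 2*((h + 2)*(4*h + 9)^2 - (6*h + 13)*(2*h^2 + 9*h - 7))/(2*h^2 + 9*h - 7)^3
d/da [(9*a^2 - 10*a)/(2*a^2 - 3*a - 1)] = (-7*a^2 - 18*a + 10)/(4*a^4 - 12*a^3 + 5*a^2 + 6*a + 1)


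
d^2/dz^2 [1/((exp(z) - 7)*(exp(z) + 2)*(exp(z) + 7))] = (9*exp(5*z) + 22*exp(4*z) - 82*exp(3*z) + 588*exp(2*z) + 3185*exp(z) - 4802)*exp(z)/(exp(9*z) + 6*exp(8*z) - 135*exp(7*z) - 874*exp(6*z) + 5439*exp(5*z) + 42042*exp(4*z) - 31213*exp(3*z) - 648270*exp(2*z) - 1411788*exp(z) - 941192)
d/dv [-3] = 0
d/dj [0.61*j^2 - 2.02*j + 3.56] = 1.22*j - 2.02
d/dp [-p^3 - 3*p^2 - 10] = 3*p*(-p - 2)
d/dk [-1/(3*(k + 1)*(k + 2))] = (2*k + 3)/(3*(k + 1)^2*(k + 2)^2)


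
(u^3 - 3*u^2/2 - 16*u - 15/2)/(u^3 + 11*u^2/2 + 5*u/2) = (u^2 - 2*u - 15)/(u*(u + 5))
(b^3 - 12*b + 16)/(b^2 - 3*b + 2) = (b^2 + 2*b - 8)/(b - 1)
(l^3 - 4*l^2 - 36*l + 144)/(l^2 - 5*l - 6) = (l^2 + 2*l - 24)/(l + 1)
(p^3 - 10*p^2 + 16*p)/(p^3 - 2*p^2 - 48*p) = (p - 2)/(p + 6)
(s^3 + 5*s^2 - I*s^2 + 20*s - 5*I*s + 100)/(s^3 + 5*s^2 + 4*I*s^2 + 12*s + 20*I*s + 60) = (s^2 - I*s + 20)/(s^2 + 4*I*s + 12)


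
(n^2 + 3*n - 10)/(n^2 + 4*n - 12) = (n + 5)/(n + 6)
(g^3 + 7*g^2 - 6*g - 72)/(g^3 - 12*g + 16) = (g^2 + 3*g - 18)/(g^2 - 4*g + 4)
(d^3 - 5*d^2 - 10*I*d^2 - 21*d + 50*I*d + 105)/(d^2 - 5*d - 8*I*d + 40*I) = (d^2 - 10*I*d - 21)/(d - 8*I)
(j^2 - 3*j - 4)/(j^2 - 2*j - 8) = (j + 1)/(j + 2)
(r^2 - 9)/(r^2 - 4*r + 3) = (r + 3)/(r - 1)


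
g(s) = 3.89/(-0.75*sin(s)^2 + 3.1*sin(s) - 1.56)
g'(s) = 3.89*(1.5*sin(s)*cos(s) - 3.1*cos(s))/(-0.75*sin(s)^2 + 3.1*sin(s) - 1.56)^2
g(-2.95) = -1.79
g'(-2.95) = 2.73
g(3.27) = -1.98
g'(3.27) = 3.28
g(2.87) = -4.97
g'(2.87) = 16.52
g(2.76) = -7.63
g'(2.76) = 35.33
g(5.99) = -1.54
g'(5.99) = -2.07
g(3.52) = -1.39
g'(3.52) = 1.68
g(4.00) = -0.90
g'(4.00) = 0.57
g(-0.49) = -1.22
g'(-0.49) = -1.29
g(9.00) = -9.49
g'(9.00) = 52.38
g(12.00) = -1.13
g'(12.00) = -1.08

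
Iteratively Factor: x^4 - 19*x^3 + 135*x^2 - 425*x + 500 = (x - 4)*(x^3 - 15*x^2 + 75*x - 125) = (x - 5)*(x - 4)*(x^2 - 10*x + 25) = (x - 5)^2*(x - 4)*(x - 5)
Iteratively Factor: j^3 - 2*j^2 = (j)*(j^2 - 2*j) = j*(j - 2)*(j)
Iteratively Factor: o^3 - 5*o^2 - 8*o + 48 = (o - 4)*(o^2 - o - 12) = (o - 4)^2*(o + 3)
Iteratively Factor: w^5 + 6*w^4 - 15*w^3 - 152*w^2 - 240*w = (w + 4)*(w^4 + 2*w^3 - 23*w^2 - 60*w) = w*(w + 4)*(w^3 + 2*w^2 - 23*w - 60) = w*(w + 3)*(w + 4)*(w^2 - w - 20) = w*(w + 3)*(w + 4)^2*(w - 5)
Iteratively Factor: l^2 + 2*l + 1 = (l + 1)*(l + 1)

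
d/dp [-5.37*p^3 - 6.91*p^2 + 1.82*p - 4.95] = -16.11*p^2 - 13.82*p + 1.82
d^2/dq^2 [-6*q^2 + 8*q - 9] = -12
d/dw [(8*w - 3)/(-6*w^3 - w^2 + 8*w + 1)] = 2*(-24*w^3 - 4*w^2 + 32*w + (8*w - 3)*(9*w^2 + w - 4) + 4)/(6*w^3 + w^2 - 8*w - 1)^2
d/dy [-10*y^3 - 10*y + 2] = -30*y^2 - 10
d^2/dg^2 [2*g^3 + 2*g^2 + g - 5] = 12*g + 4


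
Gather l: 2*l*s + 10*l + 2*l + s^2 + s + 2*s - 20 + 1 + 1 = l*(2*s + 12) + s^2 + 3*s - 18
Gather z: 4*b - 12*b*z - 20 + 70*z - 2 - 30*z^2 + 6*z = 4*b - 30*z^2 + z*(76 - 12*b) - 22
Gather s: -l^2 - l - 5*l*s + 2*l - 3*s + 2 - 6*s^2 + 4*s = -l^2 + l - 6*s^2 + s*(1 - 5*l) + 2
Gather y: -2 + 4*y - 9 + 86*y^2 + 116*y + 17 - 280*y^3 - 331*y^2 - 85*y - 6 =-280*y^3 - 245*y^2 + 35*y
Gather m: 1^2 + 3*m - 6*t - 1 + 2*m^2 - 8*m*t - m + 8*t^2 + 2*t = 2*m^2 + m*(2 - 8*t) + 8*t^2 - 4*t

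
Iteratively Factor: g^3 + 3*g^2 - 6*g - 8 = (g - 2)*(g^2 + 5*g + 4) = (g - 2)*(g + 4)*(g + 1)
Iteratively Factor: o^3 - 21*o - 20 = (o + 1)*(o^2 - o - 20) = (o - 5)*(o + 1)*(o + 4)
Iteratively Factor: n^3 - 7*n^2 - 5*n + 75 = (n - 5)*(n^2 - 2*n - 15) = (n - 5)^2*(n + 3)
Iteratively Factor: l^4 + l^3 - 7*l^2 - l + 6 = (l - 1)*(l^3 + 2*l^2 - 5*l - 6) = (l - 2)*(l - 1)*(l^2 + 4*l + 3) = (l - 2)*(l - 1)*(l + 3)*(l + 1)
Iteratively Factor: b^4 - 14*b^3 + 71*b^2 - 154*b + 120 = (b - 5)*(b^3 - 9*b^2 + 26*b - 24) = (b - 5)*(b - 4)*(b^2 - 5*b + 6) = (b - 5)*(b - 4)*(b - 2)*(b - 3)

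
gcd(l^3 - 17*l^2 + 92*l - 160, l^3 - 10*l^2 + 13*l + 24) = l - 8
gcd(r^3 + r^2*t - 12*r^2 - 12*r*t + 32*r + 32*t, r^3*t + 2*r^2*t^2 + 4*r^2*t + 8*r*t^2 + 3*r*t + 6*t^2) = 1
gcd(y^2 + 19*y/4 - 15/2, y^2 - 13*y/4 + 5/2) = y - 5/4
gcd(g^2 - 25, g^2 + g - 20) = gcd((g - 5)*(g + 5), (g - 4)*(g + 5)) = g + 5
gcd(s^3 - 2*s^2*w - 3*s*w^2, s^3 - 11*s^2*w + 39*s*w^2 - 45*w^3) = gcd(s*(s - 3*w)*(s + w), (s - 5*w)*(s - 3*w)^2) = s - 3*w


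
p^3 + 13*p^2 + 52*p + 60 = (p + 2)*(p + 5)*(p + 6)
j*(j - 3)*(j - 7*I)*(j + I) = j^4 - 3*j^3 - 6*I*j^3 + 7*j^2 + 18*I*j^2 - 21*j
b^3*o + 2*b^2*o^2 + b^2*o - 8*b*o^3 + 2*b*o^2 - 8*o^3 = (b - 2*o)*(b + 4*o)*(b*o + o)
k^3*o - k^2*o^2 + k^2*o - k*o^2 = k*(k - o)*(k*o + o)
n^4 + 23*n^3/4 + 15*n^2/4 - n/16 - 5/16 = (n - 1/4)*(n + 1/2)^2*(n + 5)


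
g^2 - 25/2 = (g - 5*sqrt(2)/2)*(g + 5*sqrt(2)/2)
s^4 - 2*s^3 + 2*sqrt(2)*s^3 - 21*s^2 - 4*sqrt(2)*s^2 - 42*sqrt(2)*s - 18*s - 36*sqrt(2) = (s - 6)*(s + 1)*(s + 3)*(s + 2*sqrt(2))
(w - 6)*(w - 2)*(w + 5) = w^3 - 3*w^2 - 28*w + 60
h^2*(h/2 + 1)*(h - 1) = h^4/2 + h^3/2 - h^2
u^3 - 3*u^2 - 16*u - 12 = (u - 6)*(u + 1)*(u + 2)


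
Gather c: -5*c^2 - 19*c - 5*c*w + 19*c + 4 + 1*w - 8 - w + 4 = -5*c^2 - 5*c*w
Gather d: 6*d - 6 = 6*d - 6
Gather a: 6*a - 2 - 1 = 6*a - 3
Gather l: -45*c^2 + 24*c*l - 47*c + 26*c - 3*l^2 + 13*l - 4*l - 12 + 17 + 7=-45*c^2 - 21*c - 3*l^2 + l*(24*c + 9) + 12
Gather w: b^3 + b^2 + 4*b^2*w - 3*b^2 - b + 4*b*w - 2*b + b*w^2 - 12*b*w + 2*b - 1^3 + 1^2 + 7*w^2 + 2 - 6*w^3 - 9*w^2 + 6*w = b^3 - 2*b^2 - b - 6*w^3 + w^2*(b - 2) + w*(4*b^2 - 8*b + 6) + 2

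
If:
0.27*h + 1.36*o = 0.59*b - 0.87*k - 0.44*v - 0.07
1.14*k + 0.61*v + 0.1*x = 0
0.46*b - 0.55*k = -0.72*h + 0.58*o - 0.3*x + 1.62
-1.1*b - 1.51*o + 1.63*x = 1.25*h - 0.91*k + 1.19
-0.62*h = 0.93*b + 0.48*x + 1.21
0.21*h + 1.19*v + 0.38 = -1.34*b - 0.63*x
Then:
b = -2.43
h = 1.84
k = -1.16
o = -1.44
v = 2.19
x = -0.19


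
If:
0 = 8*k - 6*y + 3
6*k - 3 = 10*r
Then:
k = 3*y/4 - 3/8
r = 9*y/20 - 21/40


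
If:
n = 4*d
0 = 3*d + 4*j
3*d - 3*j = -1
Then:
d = -4/21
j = 1/7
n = -16/21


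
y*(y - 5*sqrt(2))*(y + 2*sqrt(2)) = y^3 - 3*sqrt(2)*y^2 - 20*y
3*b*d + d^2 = d*(3*b + d)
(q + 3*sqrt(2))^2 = q^2 + 6*sqrt(2)*q + 18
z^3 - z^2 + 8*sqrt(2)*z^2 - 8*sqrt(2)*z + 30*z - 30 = (z - 1)*(z + 3*sqrt(2))*(z + 5*sqrt(2))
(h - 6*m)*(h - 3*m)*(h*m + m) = h^3*m - 9*h^2*m^2 + h^2*m + 18*h*m^3 - 9*h*m^2 + 18*m^3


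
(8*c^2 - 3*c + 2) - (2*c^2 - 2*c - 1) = 6*c^2 - c + 3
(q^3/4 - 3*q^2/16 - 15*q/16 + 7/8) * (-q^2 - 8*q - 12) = -q^5/4 - 29*q^4/16 - 9*q^3/16 + 71*q^2/8 + 17*q/4 - 21/2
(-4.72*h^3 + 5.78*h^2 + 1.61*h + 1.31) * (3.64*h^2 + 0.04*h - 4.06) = -17.1808*h^5 + 20.8504*h^4 + 25.2548*h^3 - 18.634*h^2 - 6.4842*h - 5.3186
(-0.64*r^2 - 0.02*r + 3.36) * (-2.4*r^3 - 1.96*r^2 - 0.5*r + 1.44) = 1.536*r^5 + 1.3024*r^4 - 7.7048*r^3 - 7.4972*r^2 - 1.7088*r + 4.8384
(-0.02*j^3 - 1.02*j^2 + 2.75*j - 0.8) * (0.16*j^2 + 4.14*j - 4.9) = -0.0032*j^5 - 0.246*j^4 - 3.6848*j^3 + 16.255*j^2 - 16.787*j + 3.92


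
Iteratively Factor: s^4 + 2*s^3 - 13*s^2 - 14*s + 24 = (s + 2)*(s^3 - 13*s + 12) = (s - 1)*(s + 2)*(s^2 + s - 12) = (s - 1)*(s + 2)*(s + 4)*(s - 3)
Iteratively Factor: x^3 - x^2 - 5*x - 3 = (x - 3)*(x^2 + 2*x + 1) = (x - 3)*(x + 1)*(x + 1)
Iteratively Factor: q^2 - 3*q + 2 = (q - 2)*(q - 1)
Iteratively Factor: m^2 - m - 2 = (m - 2)*(m + 1)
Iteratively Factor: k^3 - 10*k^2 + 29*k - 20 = (k - 5)*(k^2 - 5*k + 4) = (k - 5)*(k - 4)*(k - 1)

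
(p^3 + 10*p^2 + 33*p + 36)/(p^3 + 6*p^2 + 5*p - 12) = (p + 3)/(p - 1)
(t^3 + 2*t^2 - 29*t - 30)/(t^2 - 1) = (t^2 + t - 30)/(t - 1)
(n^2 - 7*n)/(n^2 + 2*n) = (n - 7)/(n + 2)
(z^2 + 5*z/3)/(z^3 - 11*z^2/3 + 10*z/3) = (3*z + 5)/(3*z^2 - 11*z + 10)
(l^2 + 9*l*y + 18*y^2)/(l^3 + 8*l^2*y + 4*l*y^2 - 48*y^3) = (-l - 3*y)/(-l^2 - 2*l*y + 8*y^2)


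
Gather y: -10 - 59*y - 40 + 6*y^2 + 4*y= 6*y^2 - 55*y - 50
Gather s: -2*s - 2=-2*s - 2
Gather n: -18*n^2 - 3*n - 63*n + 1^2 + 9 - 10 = -18*n^2 - 66*n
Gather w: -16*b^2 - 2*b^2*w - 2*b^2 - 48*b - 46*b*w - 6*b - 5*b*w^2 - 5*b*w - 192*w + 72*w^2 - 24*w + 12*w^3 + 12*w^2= -18*b^2 - 54*b + 12*w^3 + w^2*(84 - 5*b) + w*(-2*b^2 - 51*b - 216)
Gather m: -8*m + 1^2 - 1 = -8*m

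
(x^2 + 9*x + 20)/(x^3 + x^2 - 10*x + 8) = (x + 5)/(x^2 - 3*x + 2)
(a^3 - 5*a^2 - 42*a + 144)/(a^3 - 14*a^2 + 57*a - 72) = (a + 6)/(a - 3)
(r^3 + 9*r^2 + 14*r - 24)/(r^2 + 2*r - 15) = (r^3 + 9*r^2 + 14*r - 24)/(r^2 + 2*r - 15)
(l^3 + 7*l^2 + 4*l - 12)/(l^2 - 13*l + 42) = (l^3 + 7*l^2 + 4*l - 12)/(l^2 - 13*l + 42)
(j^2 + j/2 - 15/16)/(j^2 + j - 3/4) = (16*j^2 + 8*j - 15)/(4*(4*j^2 + 4*j - 3))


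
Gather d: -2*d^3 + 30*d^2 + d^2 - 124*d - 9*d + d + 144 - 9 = -2*d^3 + 31*d^2 - 132*d + 135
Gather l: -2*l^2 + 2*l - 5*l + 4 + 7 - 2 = -2*l^2 - 3*l + 9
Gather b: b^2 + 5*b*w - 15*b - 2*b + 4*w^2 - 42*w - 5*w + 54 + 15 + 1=b^2 + b*(5*w - 17) + 4*w^2 - 47*w + 70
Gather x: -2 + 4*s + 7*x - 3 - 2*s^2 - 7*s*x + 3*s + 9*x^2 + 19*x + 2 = -2*s^2 + 7*s + 9*x^2 + x*(26 - 7*s) - 3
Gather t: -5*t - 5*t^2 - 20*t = -5*t^2 - 25*t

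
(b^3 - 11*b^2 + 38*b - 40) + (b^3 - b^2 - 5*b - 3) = 2*b^3 - 12*b^2 + 33*b - 43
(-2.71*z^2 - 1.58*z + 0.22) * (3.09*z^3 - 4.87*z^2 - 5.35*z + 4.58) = -8.3739*z^5 + 8.3155*z^4 + 22.8729*z^3 - 5.0302*z^2 - 8.4134*z + 1.0076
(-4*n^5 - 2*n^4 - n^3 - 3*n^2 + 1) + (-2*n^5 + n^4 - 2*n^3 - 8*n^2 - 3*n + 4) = -6*n^5 - n^4 - 3*n^3 - 11*n^2 - 3*n + 5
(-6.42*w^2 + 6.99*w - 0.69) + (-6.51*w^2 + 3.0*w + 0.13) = -12.93*w^2 + 9.99*w - 0.56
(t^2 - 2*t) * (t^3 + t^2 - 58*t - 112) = t^5 - t^4 - 60*t^3 + 4*t^2 + 224*t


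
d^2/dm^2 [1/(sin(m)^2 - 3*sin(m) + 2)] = (-4*sin(m)^3 + 5*sin(m)^2 + 10*sin(m) - 14)/((sin(m) - 2)^3*(sin(m) - 1)^2)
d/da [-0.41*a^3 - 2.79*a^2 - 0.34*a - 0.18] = -1.23*a^2 - 5.58*a - 0.34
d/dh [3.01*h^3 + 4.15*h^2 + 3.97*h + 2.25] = 9.03*h^2 + 8.3*h + 3.97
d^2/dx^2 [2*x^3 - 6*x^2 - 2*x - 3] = 12*x - 12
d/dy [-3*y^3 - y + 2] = -9*y^2 - 1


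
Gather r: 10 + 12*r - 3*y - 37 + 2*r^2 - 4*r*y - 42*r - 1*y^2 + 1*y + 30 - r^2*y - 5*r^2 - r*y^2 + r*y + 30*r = r^2*(-y - 3) + r*(-y^2 - 3*y) - y^2 - 2*y + 3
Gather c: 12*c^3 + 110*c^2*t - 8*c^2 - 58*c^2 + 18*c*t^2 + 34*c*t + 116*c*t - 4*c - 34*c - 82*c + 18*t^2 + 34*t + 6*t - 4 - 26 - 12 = 12*c^3 + c^2*(110*t - 66) + c*(18*t^2 + 150*t - 120) + 18*t^2 + 40*t - 42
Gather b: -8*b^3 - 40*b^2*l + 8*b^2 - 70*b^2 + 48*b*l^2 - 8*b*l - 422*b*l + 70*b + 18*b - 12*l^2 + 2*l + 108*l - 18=-8*b^3 + b^2*(-40*l - 62) + b*(48*l^2 - 430*l + 88) - 12*l^2 + 110*l - 18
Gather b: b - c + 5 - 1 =b - c + 4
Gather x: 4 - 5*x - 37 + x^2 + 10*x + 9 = x^2 + 5*x - 24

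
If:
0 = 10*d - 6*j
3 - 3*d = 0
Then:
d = 1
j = 5/3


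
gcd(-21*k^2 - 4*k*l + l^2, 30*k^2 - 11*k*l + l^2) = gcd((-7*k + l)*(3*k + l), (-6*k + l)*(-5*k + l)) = 1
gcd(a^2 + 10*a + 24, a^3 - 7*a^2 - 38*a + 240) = a + 6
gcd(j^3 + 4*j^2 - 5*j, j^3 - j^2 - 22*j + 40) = j + 5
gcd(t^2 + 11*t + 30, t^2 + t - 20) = t + 5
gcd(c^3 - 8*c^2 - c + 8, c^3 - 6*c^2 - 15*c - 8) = c^2 - 7*c - 8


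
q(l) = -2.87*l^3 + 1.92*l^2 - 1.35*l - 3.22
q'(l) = -8.61*l^2 + 3.84*l - 1.35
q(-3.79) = 185.72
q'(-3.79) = -139.58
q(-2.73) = 73.17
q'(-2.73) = -76.00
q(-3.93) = 205.94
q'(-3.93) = -149.42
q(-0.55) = -1.42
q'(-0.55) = -6.07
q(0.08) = -3.32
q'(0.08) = -1.10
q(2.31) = -31.47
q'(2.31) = -38.42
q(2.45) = -37.21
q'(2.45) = -43.62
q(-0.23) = -2.77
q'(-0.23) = -2.69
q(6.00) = -562.12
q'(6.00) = -288.27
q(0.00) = -3.22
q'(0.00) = -1.35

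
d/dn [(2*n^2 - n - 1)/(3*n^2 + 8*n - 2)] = (19*n^2 - 2*n + 10)/(9*n^4 + 48*n^3 + 52*n^2 - 32*n + 4)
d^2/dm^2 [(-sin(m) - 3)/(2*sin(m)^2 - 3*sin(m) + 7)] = (4*sin(m)^5 + 54*sin(m)^4 - 146*sin(m)^3 - 192*sin(m)^2 + 304*sin(m) - 12)/(-3*sin(m) - cos(2*m) + 8)^3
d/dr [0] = 0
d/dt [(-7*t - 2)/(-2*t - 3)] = 17/(2*t + 3)^2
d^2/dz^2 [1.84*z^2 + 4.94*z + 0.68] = 3.68000000000000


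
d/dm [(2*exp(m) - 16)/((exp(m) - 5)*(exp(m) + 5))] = 2*(-exp(2*m) + 16*exp(m) - 25)*exp(m)/(exp(4*m) - 50*exp(2*m) + 625)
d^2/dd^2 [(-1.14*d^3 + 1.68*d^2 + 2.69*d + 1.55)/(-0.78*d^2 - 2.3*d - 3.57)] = (-8.88178419700125e-16*d^5 - 5.32907051820075e-15*d^4 + 8.46696*d^3 + 78.573888*d^2 + 115.43436*d - 6.414424)/(0.474552*d^6 + 4.19796*d^5 + 18.894564*d^4 + 50.59448*d^3 + 86.478966*d^2 + 87.93981*d + 45.499293)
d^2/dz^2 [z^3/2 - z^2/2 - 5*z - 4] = 3*z - 1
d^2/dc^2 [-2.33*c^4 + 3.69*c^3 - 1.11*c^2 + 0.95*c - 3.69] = -27.96*c^2 + 22.14*c - 2.22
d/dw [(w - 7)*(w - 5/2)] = 2*w - 19/2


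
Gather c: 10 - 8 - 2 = 0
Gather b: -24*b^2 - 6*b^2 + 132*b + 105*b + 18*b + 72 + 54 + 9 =-30*b^2 + 255*b + 135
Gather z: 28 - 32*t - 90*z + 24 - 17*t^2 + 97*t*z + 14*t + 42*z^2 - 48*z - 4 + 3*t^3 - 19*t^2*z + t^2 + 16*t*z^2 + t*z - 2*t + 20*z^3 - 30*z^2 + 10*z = 3*t^3 - 16*t^2 - 20*t + 20*z^3 + z^2*(16*t + 12) + z*(-19*t^2 + 98*t - 128) + 48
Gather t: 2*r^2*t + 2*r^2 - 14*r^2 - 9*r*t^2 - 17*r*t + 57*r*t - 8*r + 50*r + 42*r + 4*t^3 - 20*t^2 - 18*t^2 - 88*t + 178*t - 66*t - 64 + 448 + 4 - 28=-12*r^2 + 84*r + 4*t^3 + t^2*(-9*r - 38) + t*(2*r^2 + 40*r + 24) + 360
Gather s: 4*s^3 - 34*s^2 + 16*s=4*s^3 - 34*s^2 + 16*s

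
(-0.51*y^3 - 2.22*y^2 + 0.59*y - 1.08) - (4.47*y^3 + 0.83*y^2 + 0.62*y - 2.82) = -4.98*y^3 - 3.05*y^2 - 0.03*y + 1.74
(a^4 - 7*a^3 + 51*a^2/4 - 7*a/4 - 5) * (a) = a^5 - 7*a^4 + 51*a^3/4 - 7*a^2/4 - 5*a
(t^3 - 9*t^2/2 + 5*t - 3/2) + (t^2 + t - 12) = t^3 - 7*t^2/2 + 6*t - 27/2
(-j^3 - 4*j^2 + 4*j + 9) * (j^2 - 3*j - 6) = -j^5 - j^4 + 22*j^3 + 21*j^2 - 51*j - 54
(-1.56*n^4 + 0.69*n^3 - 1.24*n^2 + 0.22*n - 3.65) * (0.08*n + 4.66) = -0.1248*n^5 - 7.2144*n^4 + 3.1162*n^3 - 5.7608*n^2 + 0.7332*n - 17.009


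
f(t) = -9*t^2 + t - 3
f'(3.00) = -53.00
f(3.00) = -81.00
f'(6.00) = -107.00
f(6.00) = -321.00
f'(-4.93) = 89.74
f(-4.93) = -226.67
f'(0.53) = -8.54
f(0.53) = -5.00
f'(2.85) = -50.30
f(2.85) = -73.25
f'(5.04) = -89.72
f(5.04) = -226.57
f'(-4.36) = 79.48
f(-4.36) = -178.45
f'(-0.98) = 18.64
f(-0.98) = -12.62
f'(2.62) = -46.16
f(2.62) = -62.16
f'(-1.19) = 22.42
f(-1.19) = -16.93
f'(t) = 1 - 18*t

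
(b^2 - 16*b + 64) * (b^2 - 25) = b^4 - 16*b^3 + 39*b^2 + 400*b - 1600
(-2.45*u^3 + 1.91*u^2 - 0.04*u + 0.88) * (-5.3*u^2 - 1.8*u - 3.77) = 12.985*u^5 - 5.713*u^4 + 6.0105*u^3 - 11.7927*u^2 - 1.4332*u - 3.3176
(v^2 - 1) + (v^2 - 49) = 2*v^2 - 50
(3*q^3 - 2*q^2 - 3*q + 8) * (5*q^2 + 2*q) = 15*q^5 - 4*q^4 - 19*q^3 + 34*q^2 + 16*q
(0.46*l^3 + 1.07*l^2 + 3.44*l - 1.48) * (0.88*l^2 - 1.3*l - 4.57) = 0.4048*l^5 + 0.3436*l^4 - 0.466*l^3 - 10.6643*l^2 - 13.7968*l + 6.7636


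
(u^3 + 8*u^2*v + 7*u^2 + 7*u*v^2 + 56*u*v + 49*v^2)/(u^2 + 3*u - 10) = (u^3 + 8*u^2*v + 7*u^2 + 7*u*v^2 + 56*u*v + 49*v^2)/(u^2 + 3*u - 10)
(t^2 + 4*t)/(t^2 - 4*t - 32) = t/(t - 8)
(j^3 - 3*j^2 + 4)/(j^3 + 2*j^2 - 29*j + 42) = (j^2 - j - 2)/(j^2 + 4*j - 21)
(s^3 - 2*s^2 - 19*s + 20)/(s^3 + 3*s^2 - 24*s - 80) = (s - 1)/(s + 4)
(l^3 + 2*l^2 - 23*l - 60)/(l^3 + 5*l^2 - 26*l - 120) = (l + 3)/(l + 6)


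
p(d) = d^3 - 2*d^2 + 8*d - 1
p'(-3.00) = 47.00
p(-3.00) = -70.00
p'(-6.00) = 140.00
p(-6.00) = -337.00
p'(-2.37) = 34.33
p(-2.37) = -44.51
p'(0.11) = 7.60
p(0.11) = -0.14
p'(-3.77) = 65.72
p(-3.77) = -113.17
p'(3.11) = 24.58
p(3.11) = 34.62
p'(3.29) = 27.31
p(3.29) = 39.28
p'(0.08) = 7.70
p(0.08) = -0.37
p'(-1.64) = 22.63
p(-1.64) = -23.91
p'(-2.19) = 31.15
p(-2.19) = -38.62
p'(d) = 3*d^2 - 4*d + 8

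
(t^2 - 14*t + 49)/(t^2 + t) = (t^2 - 14*t + 49)/(t*(t + 1))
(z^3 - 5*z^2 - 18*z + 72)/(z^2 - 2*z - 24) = z - 3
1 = 1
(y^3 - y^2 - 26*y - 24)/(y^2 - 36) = (y^2 + 5*y + 4)/(y + 6)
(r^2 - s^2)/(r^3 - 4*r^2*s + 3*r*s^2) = (r + s)/(r*(r - 3*s))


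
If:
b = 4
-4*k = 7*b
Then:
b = 4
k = -7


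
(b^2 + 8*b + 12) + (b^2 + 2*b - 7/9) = 2*b^2 + 10*b + 101/9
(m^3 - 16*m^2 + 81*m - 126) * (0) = 0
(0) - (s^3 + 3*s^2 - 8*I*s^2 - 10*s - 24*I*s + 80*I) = -s^3 - 3*s^2 + 8*I*s^2 + 10*s + 24*I*s - 80*I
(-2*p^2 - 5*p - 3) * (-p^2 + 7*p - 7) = 2*p^4 - 9*p^3 - 18*p^2 + 14*p + 21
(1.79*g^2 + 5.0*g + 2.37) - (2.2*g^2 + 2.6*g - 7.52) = -0.41*g^2 + 2.4*g + 9.89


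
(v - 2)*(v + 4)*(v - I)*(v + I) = v^4 + 2*v^3 - 7*v^2 + 2*v - 8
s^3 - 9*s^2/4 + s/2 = s*(s - 2)*(s - 1/4)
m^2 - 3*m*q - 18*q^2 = (m - 6*q)*(m + 3*q)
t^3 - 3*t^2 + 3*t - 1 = (t - 1)^3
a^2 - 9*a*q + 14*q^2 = (a - 7*q)*(a - 2*q)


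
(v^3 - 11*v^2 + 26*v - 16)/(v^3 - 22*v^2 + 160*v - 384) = (v^2 - 3*v + 2)/(v^2 - 14*v + 48)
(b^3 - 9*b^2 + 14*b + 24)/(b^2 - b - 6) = (-b^3 + 9*b^2 - 14*b - 24)/(-b^2 + b + 6)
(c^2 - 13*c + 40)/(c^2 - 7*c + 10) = (c - 8)/(c - 2)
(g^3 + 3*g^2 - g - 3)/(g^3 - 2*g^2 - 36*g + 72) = (g^3 + 3*g^2 - g - 3)/(g^3 - 2*g^2 - 36*g + 72)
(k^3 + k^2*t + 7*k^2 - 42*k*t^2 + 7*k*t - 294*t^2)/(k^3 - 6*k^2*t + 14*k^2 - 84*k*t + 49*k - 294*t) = (k + 7*t)/(k + 7)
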